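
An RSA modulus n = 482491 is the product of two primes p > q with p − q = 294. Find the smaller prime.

563

Since p = q + 294, we have 482491 = q(q + 294), so q² + 294q − 482491 = 0.
Discriminant: 294² + 4·482491 = 86436 + 1929964 = 2016400; √2016400 = 1420.
q = (−294 + 1420)/2 = 563, and p = q + 294 = 857.
Check: 563 · 857 = 482491.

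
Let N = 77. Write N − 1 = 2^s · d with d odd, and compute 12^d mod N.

77 − 1 = 76 = 2^2 · 19, so d = 19.
12^1 ≡ 12 (mod 77)
12^2 ≡ 12^2 = 144 ≡ 67 (mod 77)
12^4 ≡ 67^2 = 4489 ≡ 23 (mod 77)
12^8 ≡ 23^2 = 529 ≡ 67 (mod 77)
12^16 ≡ 67^2 = 4489 ≡ 23 (mod 77)
19 = 16 + 2 + 1 in binary powers of 2.
So 12^19 ≡ 23 · 67 · 12 ≡ 12 (mod 77).
Squaring chain: 12 → 67; never reaches −1, so base 12 is a Miller–Rabin witness that 77 is composite.

12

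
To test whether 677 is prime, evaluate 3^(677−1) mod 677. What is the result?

3^1 ≡ 3 (mod 677)
3^2 ≡ 3^2 = 9 ≡ 9 (mod 677)
3^4 ≡ 9^2 = 81 ≡ 81 (mod 677)
3^8 ≡ 81^2 = 6561 ≡ 468 (mod 677)
3^16 ≡ 468^2 = 219024 ≡ 353 (mod 677)
3^32 ≡ 353^2 = 124609 ≡ 41 (mod 677)
3^64 ≡ 41^2 = 1681 ≡ 327 (mod 677)
3^128 ≡ 327^2 = 106929 ≡ 640 (mod 677)
3^256 ≡ 640^2 = 409600 ≡ 15 (mod 677)
3^512 ≡ 15^2 = 225 ≡ 225 (mod 677)
676 = 512 + 128 + 32 + 4 in binary powers of 2.
So 3^676 ≡ 225 · 640 · 41 · 81 ≡ 1 (mod 677).
Since the result is 1, base 3 gives no evidence that 677 is composite.

1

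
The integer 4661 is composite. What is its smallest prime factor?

4661 is odd.
Digit sum 17, not divisible by 3.
Ends in 1: not divisible by 5.
7: 4661 = 7·665 + 6
11: 4661 = 11·423 + 8
13: 4661 = 13·358 + 7
17: 4661 = 17·274 + 3
19: 4661 = 19·245 + 6
23: 4661 = 23·202 + 15
29: 4661 = 29·160 + 21
31: 4661 = 31·150 + 11
37: 4661 = 37·125 + 36
41: 4661 = 41·113 + 28
43: 4661 = 43·108 + 17
47: 4661 = 47·99 + 8
53: 4661 = 53·87 + 50
59: 4661 = 59·79

59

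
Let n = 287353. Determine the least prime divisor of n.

11

287353 is odd.
Digit sum 28, not divisible by 3.
Ends in 3: not divisible by 5.
7: 287353 = 7·41050 + 3
11: 287353 = 11·26123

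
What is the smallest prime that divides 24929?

97

24929 is odd.
Digit sum 26, not divisible by 3.
Ends in 9: not divisible by 5.
7: 24929 = 7·3561 + 2
11: 24929 = 11·2266 + 3
13: 24929 = 13·1917 + 8
17: 24929 = 17·1466 + 7
19: 24929 = 19·1312 + 1
23: 24929 = 23·1083 + 20
29: 24929 = 29·859 + 18
31: 24929 = 31·804 + 5
37: 24929 = 37·673 + 28
41: 24929 = 41·608 + 1
43: 24929 = 43·579 + 32
47: 24929 = 47·530 + 19
53: 24929 = 53·470 + 19
59: 24929 = 59·422 + 31
61: 24929 = 61·408 + 41
67: 24929 = 67·372 + 5
71: 24929 = 71·351 + 8
73: 24929 = 73·341 + 36
79: 24929 = 79·315 + 44
83: 24929 = 83·300 + 29
89: 24929 = 89·280 + 9
97: 24929 = 97·257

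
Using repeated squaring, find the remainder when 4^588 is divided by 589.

4^1 ≡ 4 (mod 589)
4^2 ≡ 4^2 = 16 ≡ 16 (mod 589)
4^4 ≡ 16^2 = 256 ≡ 256 (mod 589)
4^8 ≡ 256^2 = 65536 ≡ 157 (mod 589)
4^16 ≡ 157^2 = 24649 ≡ 500 (mod 589)
4^32 ≡ 500^2 = 250000 ≡ 264 (mod 589)
4^64 ≡ 264^2 = 69696 ≡ 194 (mod 589)
4^128 ≡ 194^2 = 37636 ≡ 529 (mod 589)
4^256 ≡ 529^2 = 279841 ≡ 66 (mod 589)
4^512 ≡ 66^2 = 4356 ≡ 233 (mod 589)
588 = 512 + 64 + 8 + 4 in binary powers of 2.
So 4^588 ≡ 233 · 194 · 157 · 256 ≡ 64 (mod 589).
Since 64 ≠ 1, base 4 is a Fermat witness: 589 is composite.

64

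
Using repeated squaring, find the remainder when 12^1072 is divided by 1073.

12^1 ≡ 12 (mod 1073)
12^2 ≡ 12^2 = 144 ≡ 144 (mod 1073)
12^4 ≡ 144^2 = 20736 ≡ 349 (mod 1073)
12^8 ≡ 349^2 = 121801 ≡ 552 (mod 1073)
12^16 ≡ 552^2 = 304704 ≡ 1045 (mod 1073)
12^32 ≡ 1045^2 = 1092025 ≡ 784 (mod 1073)
12^64 ≡ 784^2 = 614656 ≡ 900 (mod 1073)
12^128 ≡ 900^2 = 810000 ≡ 958 (mod 1073)
12^256 ≡ 958^2 = 917764 ≡ 349 (mod 1073)
12^512 ≡ 349^2 = 121801 ≡ 552 (mod 1073)
12^1024 ≡ 552^2 = 304704 ≡ 1045 (mod 1073)
1072 = 1024 + 32 + 16 in binary powers of 2.
So 12^1072 ≡ 1045 · 784 · 1045 ≡ 900 (mod 1073).
Since 900 ≠ 1, base 12 is a Fermat witness: 1073 is composite.

900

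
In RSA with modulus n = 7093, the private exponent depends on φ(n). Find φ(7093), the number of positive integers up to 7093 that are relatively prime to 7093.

6880

Factor: 7093 = 41 · 173.
φ(7093) = (41−1) · (173−1) = 40 · 172 = 6880.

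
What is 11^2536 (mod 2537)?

11^1 ≡ 11 (mod 2537)
11^2 ≡ 11^2 = 121 ≡ 121 (mod 2537)
11^4 ≡ 121^2 = 14641 ≡ 1956 (mod 2537)
11^8 ≡ 1956^2 = 3825936 ≡ 140 (mod 2537)
11^16 ≡ 140^2 = 19600 ≡ 1841 (mod 2537)
11^32 ≡ 1841^2 = 3389281 ≡ 2386 (mod 2537)
11^64 ≡ 2386^2 = 5692996 ≡ 2505 (mod 2537)
11^128 ≡ 2505^2 = 6275025 ≡ 1024 (mod 2537)
11^256 ≡ 1024^2 = 1048576 ≡ 795 (mod 2537)
11^512 ≡ 795^2 = 632025 ≡ 312 (mod 2537)
11^1024 ≡ 312^2 = 97344 ≡ 938 (mod 2537)
11^2048 ≡ 938^2 = 879844 ≡ 2042 (mod 2537)
2536 = 2048 + 256 + 128 + 64 + 32 + 8 in binary powers of 2.
So 11^2536 ≡ 2042 · 795 · 1024 · 2505 · 2386 · 140 ≡ 1067 (mod 2537).
Since 1067 ≠ 1, base 11 is a Fermat witness: 2537 is composite.

1067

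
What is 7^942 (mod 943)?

7^1 ≡ 7 (mod 943)
7^2 ≡ 7^2 = 49 ≡ 49 (mod 943)
7^4 ≡ 49^2 = 2401 ≡ 515 (mod 943)
7^8 ≡ 515^2 = 265225 ≡ 242 (mod 943)
7^16 ≡ 242^2 = 58564 ≡ 98 (mod 943)
7^32 ≡ 98^2 = 9604 ≡ 174 (mod 943)
7^64 ≡ 174^2 = 30276 ≡ 100 (mod 943)
7^128 ≡ 100^2 = 10000 ≡ 570 (mod 943)
7^256 ≡ 570^2 = 324900 ≡ 508 (mod 943)
7^512 ≡ 508^2 = 258064 ≡ 625 (mod 943)
942 = 512 + 256 + 128 + 32 + 8 + 4 + 2 in binary powers of 2.
So 7^942 ≡ 625 · 508 · 570 · 174 · 242 · 515 · 49 ≡ 156 (mod 943).
Since 156 ≠ 1, base 7 is a Fermat witness: 943 is composite.

156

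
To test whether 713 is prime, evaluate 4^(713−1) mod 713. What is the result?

4^1 ≡ 4 (mod 713)
4^2 ≡ 4^2 = 16 ≡ 16 (mod 713)
4^4 ≡ 16^2 = 256 ≡ 256 (mod 713)
4^8 ≡ 256^2 = 65536 ≡ 653 (mod 713)
4^16 ≡ 653^2 = 426409 ≡ 35 (mod 713)
4^32 ≡ 35^2 = 1225 ≡ 512 (mod 713)
4^64 ≡ 512^2 = 262144 ≡ 473 (mod 713)
4^128 ≡ 473^2 = 223729 ≡ 560 (mod 713)
4^256 ≡ 560^2 = 313600 ≡ 593 (mod 713)
4^512 ≡ 593^2 = 351649 ≡ 140 (mod 713)
712 = 512 + 128 + 64 + 8 in binary powers of 2.
So 4^712 ≡ 140 · 560 · 473 · 653 ≡ 78 (mod 713).
Since 78 ≠ 1, base 4 is a Fermat witness: 713 is composite.

78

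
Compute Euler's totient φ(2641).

Factor: 2641 = 19 · 139.
φ(2641) = (19−1) · (139−1) = 18 · 138 = 2484.

2484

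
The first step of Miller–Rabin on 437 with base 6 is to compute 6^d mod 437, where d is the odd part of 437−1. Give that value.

437 − 1 = 436 = 2^2 · 109, so d = 109.
6^1 ≡ 6 (mod 437)
6^2 ≡ 6^2 = 36 ≡ 36 (mod 437)
6^4 ≡ 36^2 = 1296 ≡ 422 (mod 437)
6^8 ≡ 422^2 = 178084 ≡ 225 (mod 437)
6^16 ≡ 225^2 = 50625 ≡ 370 (mod 437)
6^32 ≡ 370^2 = 136900 ≡ 119 (mod 437)
6^64 ≡ 119^2 = 14161 ≡ 177 (mod 437)
109 = 64 + 32 + 8 + 4 + 1 in binary powers of 2.
So 6^109 ≡ 177 · 119 · 225 · 422 · 6 ≡ 234 (mod 437).
Squaring chain: 234 → 131; never reaches −1, so base 6 is a Miller–Rabin witness that 437 is composite.

234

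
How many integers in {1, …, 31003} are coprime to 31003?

25704

Factor: 31003 = 7 · 43 · 103.
φ(31003) = (7−1) · (43−1) · (103−1) = 6 · 42 · 102 = 25704.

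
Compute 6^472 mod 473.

6^1 ≡ 6 (mod 473)
6^2 ≡ 6^2 = 36 ≡ 36 (mod 473)
6^4 ≡ 36^2 = 1296 ≡ 350 (mod 473)
6^8 ≡ 350^2 = 122500 ≡ 466 (mod 473)
6^16 ≡ 466^2 = 217156 ≡ 49 (mod 473)
6^32 ≡ 49^2 = 2401 ≡ 36 (mod 473)
6^64 ≡ 36^2 = 1296 ≡ 350 (mod 473)
6^128 ≡ 350^2 = 122500 ≡ 466 (mod 473)
6^256 ≡ 466^2 = 217156 ≡ 49 (mod 473)
472 = 256 + 128 + 64 + 16 + 8 in binary powers of 2.
So 6^472 ≡ 49 · 466 · 350 · 49 · 466 ≡ 135 (mod 473).
Since 135 ≠ 1, base 6 is a Fermat witness: 473 is composite.

135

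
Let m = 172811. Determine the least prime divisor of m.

172811 is odd.
Digit sum 20, not divisible by 3.
Ends in 1: not divisible by 5.
7: 172811 = 7·24687 + 2
11: 172811 = 11·15710 + 1
13: 172811 = 13·13293 + 2
17: 172811 = 17·10165 + 6
19: 172811 = 19·9095 + 6
23: 172811 = 23·7513 + 12
29: 172811 = 29·5959

29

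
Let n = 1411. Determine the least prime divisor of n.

17

1411 is odd.
Digit sum 7, not divisible by 3.
Ends in 1: not divisible by 5.
7: 1411 = 7·201 + 4
11: 1411 = 11·128 + 3
13: 1411 = 13·108 + 7
17: 1411 = 17·83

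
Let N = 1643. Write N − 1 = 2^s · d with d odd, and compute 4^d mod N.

779

1643 − 1 = 1642 = 2^1 · 821, so d = 821.
4^1 ≡ 4 (mod 1643)
4^2 ≡ 4^2 = 16 ≡ 16 (mod 1643)
4^4 ≡ 16^2 = 256 ≡ 256 (mod 1643)
4^8 ≡ 256^2 = 65536 ≡ 1459 (mod 1643)
4^16 ≡ 1459^2 = 2128681 ≡ 996 (mod 1643)
4^32 ≡ 996^2 = 992016 ≡ 1287 (mod 1643)
4^64 ≡ 1287^2 = 1656369 ≡ 225 (mod 1643)
4^128 ≡ 225^2 = 50625 ≡ 1335 (mod 1643)
4^256 ≡ 1335^2 = 1782225 ≡ 1213 (mod 1643)
4^512 ≡ 1213^2 = 1471369 ≡ 884 (mod 1643)
821 = 512 + 256 + 32 + 16 + 4 + 1 in binary powers of 2.
So 4^821 ≡ 884 · 1213 · 1287 · 996 · 256 · 4 ≡ 779 (mod 1643).
Squaring chain: 779; never reaches −1, so base 4 is a Miller–Rabin witness that 1643 is composite.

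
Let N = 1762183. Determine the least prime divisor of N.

1762183 is odd.
Digit sum 28, not divisible by 3.
Ends in 3: not divisible by 5.
7: 1762183 = 7·251740 + 3
11: 1762183 = 11·160198 + 5
13: 1762183 = 13·135552 + 7
17: 1762183 = 17·103657 + 14
19: 1762183 = 19·92746 + 9
23: 1762183 = 23·76616 + 15
29: 1762183 = 29·60764 + 27
31: 1762183 = 31·56844 + 19
37: 1762183 = 37·47626 + 21
41: 1762183 = 41·42980 + 3
43: 1762183 = 43·40981

43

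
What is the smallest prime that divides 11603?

41

11603 is odd.
Digit sum 11, not divisible by 3.
Ends in 3: not divisible by 5.
7: 11603 = 7·1657 + 4
11: 11603 = 11·1054 + 9
13: 11603 = 13·892 + 7
17: 11603 = 17·682 + 9
19: 11603 = 19·610 + 13
23: 11603 = 23·504 + 11
29: 11603 = 29·400 + 3
31: 11603 = 31·374 + 9
37: 11603 = 37·313 + 22
41: 11603 = 41·283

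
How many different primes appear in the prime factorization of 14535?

14535 = 3^2 · 1615
1615 = 5 · 323
323 = 17 · 19
14535 = 3^2 · 5 · 17 · 19, which has 4 distinct prime factors.

4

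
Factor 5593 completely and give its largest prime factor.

5593 = 7 · 799
799 = 17 · 47
47 is prime.
So 5593 = 7 · 17 · 47; the largest prime factor is 47.

47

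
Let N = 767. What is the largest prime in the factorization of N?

59

767 = 13 · 59
59 is prime.
So 767 = 13 · 59; the largest prime factor is 59.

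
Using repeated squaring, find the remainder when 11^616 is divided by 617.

1

11^1 ≡ 11 (mod 617)
11^2 ≡ 11^2 = 121 ≡ 121 (mod 617)
11^4 ≡ 121^2 = 14641 ≡ 450 (mod 617)
11^8 ≡ 450^2 = 202500 ≡ 124 (mod 617)
11^16 ≡ 124^2 = 15376 ≡ 568 (mod 617)
11^32 ≡ 568^2 = 322624 ≡ 550 (mod 617)
11^64 ≡ 550^2 = 302500 ≡ 170 (mod 617)
11^128 ≡ 170^2 = 28900 ≡ 518 (mod 617)
11^256 ≡ 518^2 = 268324 ≡ 546 (mod 617)
11^512 ≡ 546^2 = 298116 ≡ 105 (mod 617)
616 = 512 + 64 + 32 + 8 in binary powers of 2.
So 11^616 ≡ 105 · 170 · 550 · 124 ≡ 1 (mod 617).
Since the result is 1, base 11 gives no evidence that 617 is composite.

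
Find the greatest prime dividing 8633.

8633 = 89 · 97
97 is prime.
So 8633 = 89 · 97; the largest prime factor is 97.

97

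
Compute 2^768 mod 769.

1

2^1 ≡ 2 (mod 769)
2^2 ≡ 2^2 = 4 ≡ 4 (mod 769)
2^4 ≡ 4^2 = 16 ≡ 16 (mod 769)
2^8 ≡ 16^2 = 256 ≡ 256 (mod 769)
2^16 ≡ 256^2 = 65536 ≡ 171 (mod 769)
2^32 ≡ 171^2 = 29241 ≡ 19 (mod 769)
2^64 ≡ 19^2 = 361 ≡ 361 (mod 769)
2^128 ≡ 361^2 = 130321 ≡ 360 (mod 769)
2^256 ≡ 360^2 = 129600 ≡ 408 (mod 769)
2^512 ≡ 408^2 = 166464 ≡ 360 (mod 769)
768 = 512 + 256 in binary powers of 2.
So 2^768 ≡ 360 · 408 ≡ 1 (mod 769).
Since the result is 1, base 2 gives no evidence that 769 is composite.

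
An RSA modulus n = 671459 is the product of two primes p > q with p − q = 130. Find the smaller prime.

757

Since p = q + 130, we have 671459 = q(q + 130), so q² + 130q − 671459 = 0.
Discriminant: 130² + 4·671459 = 16900 + 2685836 = 2702736; √2702736 = 1644.
q = (−130 + 1644)/2 = 757, and p = q + 130 = 887.
Check: 757 · 887 = 671459.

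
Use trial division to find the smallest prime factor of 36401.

36401 is odd.
Digit sum 14, not divisible by 3.
Ends in 1: not divisible by 5.
7: 36401 = 7·5200 + 1
11: 36401 = 11·3309 + 2
13: 36401 = 13·2800 + 1
17: 36401 = 17·2141 + 4
19: 36401 = 19·1915 + 16
23: 36401 = 23·1582 + 15
29: 36401 = 29·1255 + 6
31: 36401 = 31·1174 + 7
37: 36401 = 37·983 + 30
41: 36401 = 41·887 + 34
43: 36401 = 43·846 + 23
47: 36401 = 47·774 + 23
53: 36401 = 53·686 + 43
59: 36401 = 59·616 + 57
61: 36401 = 61·596 + 45
67: 36401 = 67·543 + 20
71: 36401 = 71·512 + 49
73: 36401 = 73·498 + 47
79: 36401 = 79·460 + 61
83: 36401 = 83·438 + 47
89: 36401 = 89·409

89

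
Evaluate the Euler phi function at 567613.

Factor: 567613 = 17 · 173 · 193.
φ(567613) = (17−1) · (173−1) · (193−1) = 16 · 172 · 192 = 528384.

528384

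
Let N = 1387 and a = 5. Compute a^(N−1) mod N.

1122

5^1 ≡ 5 (mod 1387)
5^2 ≡ 5^2 = 25 ≡ 25 (mod 1387)
5^4 ≡ 25^2 = 625 ≡ 625 (mod 1387)
5^8 ≡ 625^2 = 390625 ≡ 878 (mod 1387)
5^16 ≡ 878^2 = 770884 ≡ 1099 (mod 1387)
5^32 ≡ 1099^2 = 1207801 ≡ 1111 (mod 1387)
5^64 ≡ 1111^2 = 1234321 ≡ 1278 (mod 1387)
5^128 ≡ 1278^2 = 1633284 ≡ 785 (mod 1387)
5^256 ≡ 785^2 = 616225 ≡ 397 (mod 1387)
5^512 ≡ 397^2 = 157609 ≡ 878 (mod 1387)
5^1024 ≡ 878^2 = 770884 ≡ 1099 (mod 1387)
1386 = 1024 + 256 + 64 + 32 + 8 + 2 in binary powers of 2.
So 5^1386 ≡ 1099 · 397 · 1278 · 1111 · 878 · 25 ≡ 1122 (mod 1387).
Since 1122 ≠ 1, base 5 is a Fermat witness: 1387 is composite.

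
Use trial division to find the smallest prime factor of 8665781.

8665781 is odd.
Digit sum 41, not divisible by 3.
Ends in 1: not divisible by 5.
7: 8665781 = 7·1237968 + 5
11: 8665781 = 11·787798 + 3
13: 8665781 = 13·666598 + 7
17: 8665781 = 17·509751 + 14
19: 8665781 = 19·456093 + 14
23: 8665781 = 23·376773 + 2
29: 8665781 = 29·298820 + 1
31: 8665781 = 31·279541 + 10
37: 8665781 = 37·234210 + 11
41: 8665781 = 41·211360 + 21
43: 8665781 = 43·201529 + 34
47: 8665781 = 47·184378 + 15
53: 8665781 = 53·163505 + 16
59: 8665781 = 59·146877 + 38
61: 8665781 = 61·142061 + 60
67: 8665781 = 67·129340 + 1
71: 8665781 = 71·122053 + 18
73: 8665781 = 73·118709 + 24
79: 8665781 = 79·109693 + 34
83: 8665781 = 83·104407

83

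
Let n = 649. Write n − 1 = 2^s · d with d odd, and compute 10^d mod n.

649 − 1 = 648 = 2^3 · 81, so d = 81.
10^1 ≡ 10 (mod 649)
10^2 ≡ 10^2 = 100 ≡ 100 (mod 649)
10^4 ≡ 100^2 = 10000 ≡ 265 (mod 649)
10^8 ≡ 265^2 = 70225 ≡ 133 (mod 649)
10^16 ≡ 133^2 = 17689 ≡ 166 (mod 649)
10^32 ≡ 166^2 = 27556 ≡ 298 (mod 649)
10^64 ≡ 298^2 = 88804 ≡ 540 (mod 649)
81 = 64 + 16 + 1 in binary powers of 2.
So 10^81 ≡ 540 · 166 · 10 ≡ 131 (mod 649).
Squaring chain: 131 → 287 → 595; never reaches −1, so base 10 is a Miller–Rabin witness that 649 is composite.

131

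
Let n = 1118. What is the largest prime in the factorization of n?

1118 = 2 · 559
559 = 13 · 43
43 is prime.
So 1118 = 2 · 13 · 43; the largest prime factor is 43.

43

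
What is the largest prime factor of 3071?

83

3071 = 37 · 83
83 is prime.
So 3071 = 37 · 83; the largest prime factor is 83.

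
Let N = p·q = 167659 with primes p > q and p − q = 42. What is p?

Since p = q + 42, we have 167659 = q(q + 42), so q² + 42q − 167659 = 0.
Discriminant: 42² + 4·167659 = 1764 + 670636 = 672400; √672400 = 820.
q = (−42 + 820)/2 = 389, and p = q + 42 = 431.
Check: 389 · 431 = 167659.

431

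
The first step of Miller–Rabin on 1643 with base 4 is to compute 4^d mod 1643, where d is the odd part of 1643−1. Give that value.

779

1643 − 1 = 1642 = 2^1 · 821, so d = 821.
4^1 ≡ 4 (mod 1643)
4^2 ≡ 4^2 = 16 ≡ 16 (mod 1643)
4^4 ≡ 16^2 = 256 ≡ 256 (mod 1643)
4^8 ≡ 256^2 = 65536 ≡ 1459 (mod 1643)
4^16 ≡ 1459^2 = 2128681 ≡ 996 (mod 1643)
4^32 ≡ 996^2 = 992016 ≡ 1287 (mod 1643)
4^64 ≡ 1287^2 = 1656369 ≡ 225 (mod 1643)
4^128 ≡ 225^2 = 50625 ≡ 1335 (mod 1643)
4^256 ≡ 1335^2 = 1782225 ≡ 1213 (mod 1643)
4^512 ≡ 1213^2 = 1471369 ≡ 884 (mod 1643)
821 = 512 + 256 + 32 + 16 + 4 + 1 in binary powers of 2.
So 4^821 ≡ 884 · 1213 · 1287 · 996 · 256 · 4 ≡ 779 (mod 1643).
Squaring chain: 779; never reaches −1, so base 4 is a Miller–Rabin witness that 1643 is composite.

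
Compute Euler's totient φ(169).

Factor: 169 = 13^2.
φ(169) = 13^1·(13−1) = 156.

156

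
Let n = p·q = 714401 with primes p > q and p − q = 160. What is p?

Since p = q + 160, we have 714401 = q(q + 160), so q² + 160q − 714401 = 0.
Discriminant: 160² + 4·714401 = 25600 + 2857604 = 2883204; √2883204 = 1698.
q = (−160 + 1698)/2 = 769, and p = q + 160 = 929.
Check: 769 · 929 = 714401.

929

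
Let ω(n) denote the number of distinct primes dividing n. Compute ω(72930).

72930 = 2 · 36465
36465 = 3 · 12155
12155 = 5 · 2431
2431 = 11 · 221
221 = 13 · 17
72930 = 2 · 3 · 5 · 11 · 13 · 17, which has 6 distinct prime factors.

6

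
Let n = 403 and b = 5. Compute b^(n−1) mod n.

311

5^1 ≡ 5 (mod 403)
5^2 ≡ 5^2 = 25 ≡ 25 (mod 403)
5^4 ≡ 25^2 = 625 ≡ 222 (mod 403)
5^8 ≡ 222^2 = 49284 ≡ 118 (mod 403)
5^16 ≡ 118^2 = 13924 ≡ 222 (mod 403)
5^32 ≡ 222^2 = 49284 ≡ 118 (mod 403)
5^64 ≡ 118^2 = 13924 ≡ 222 (mod 403)
5^128 ≡ 222^2 = 49284 ≡ 118 (mod 403)
5^256 ≡ 118^2 = 13924 ≡ 222 (mod 403)
402 = 256 + 128 + 16 + 2 in binary powers of 2.
So 5^402 ≡ 222 · 118 · 222 · 25 ≡ 311 (mod 403).
Since 311 ≠ 1, base 5 is a Fermat witness: 403 is composite.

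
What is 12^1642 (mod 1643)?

12^1 ≡ 12 (mod 1643)
12^2 ≡ 12^2 = 144 ≡ 144 (mod 1643)
12^4 ≡ 144^2 = 20736 ≡ 1020 (mod 1643)
12^8 ≡ 1020^2 = 1040400 ≡ 381 (mod 1643)
12^16 ≡ 381^2 = 145161 ≡ 577 (mod 1643)
12^32 ≡ 577^2 = 332929 ≡ 1043 (mod 1643)
12^64 ≡ 1043^2 = 1087849 ≡ 183 (mod 1643)
12^128 ≡ 183^2 = 33489 ≡ 629 (mod 1643)
12^256 ≡ 629^2 = 395641 ≡ 1321 (mod 1643)
12^512 ≡ 1321^2 = 1745041 ≡ 175 (mod 1643)
12^1024 ≡ 175^2 = 30625 ≡ 1051 (mod 1643)
1642 = 1024 + 512 + 64 + 32 + 8 + 2 in binary powers of 2.
So 12^1642 ≡ 1051 · 175 · 183 · 1043 · 381 · 144 ≡ 782 (mod 1643).
Since 782 ≠ 1, base 12 is a Fermat witness: 1643 is composite.

782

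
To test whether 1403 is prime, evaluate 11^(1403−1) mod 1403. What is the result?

731

11^1 ≡ 11 (mod 1403)
11^2 ≡ 11^2 = 121 ≡ 121 (mod 1403)
11^4 ≡ 121^2 = 14641 ≡ 611 (mod 1403)
11^8 ≡ 611^2 = 373321 ≡ 123 (mod 1403)
11^16 ≡ 123^2 = 15129 ≡ 1099 (mod 1403)
11^32 ≡ 1099^2 = 1207801 ≡ 1221 (mod 1403)
11^64 ≡ 1221^2 = 1490841 ≡ 855 (mod 1403)
11^128 ≡ 855^2 = 731025 ≡ 62 (mod 1403)
11^256 ≡ 62^2 = 3844 ≡ 1038 (mod 1403)
11^512 ≡ 1038^2 = 1077444 ≡ 1343 (mod 1403)
11^1024 ≡ 1343^2 = 1803649 ≡ 794 (mod 1403)
1402 = 1024 + 256 + 64 + 32 + 16 + 8 + 2 in binary powers of 2.
So 11^1402 ≡ 794 · 1038 · 855 · 1221 · 1099 · 123 · 121 ≡ 731 (mod 1403).
Since 731 ≠ 1, base 11 is a Fermat witness: 1403 is composite.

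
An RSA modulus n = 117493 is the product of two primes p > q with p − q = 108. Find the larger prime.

401

Since p = q + 108, we have 117493 = q(q + 108), so q² + 108q − 117493 = 0.
Discriminant: 108² + 4·117493 = 11664 + 469972 = 481636; √481636 = 694.
q = (−108 + 694)/2 = 293, and p = q + 108 = 401.
Check: 293 · 401 = 117493.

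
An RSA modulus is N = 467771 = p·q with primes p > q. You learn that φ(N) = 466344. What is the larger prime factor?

φ(n) = (p−1)(q−1) = n − (p+q) + 1, so p + q = 467771 − 466344 + 1 = 1428.
p and q are the roots of t² − 1428t + 467771 = 0.
Discriminant: 1428² − 4·467771 = 2039184 − 1871084 = 168100; √168100 = 410.
q = (1428 − 410)/2 = 509, p = (1428 + 410)/2 = 919.
Check: 509 · 919 = 467771.

919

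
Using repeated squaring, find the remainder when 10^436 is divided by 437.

10^1 ≡ 10 (mod 437)
10^2 ≡ 10^2 = 100 ≡ 100 (mod 437)
10^4 ≡ 100^2 = 10000 ≡ 386 (mod 437)
10^8 ≡ 386^2 = 148996 ≡ 416 (mod 437)
10^16 ≡ 416^2 = 173056 ≡ 4 (mod 437)
10^32 ≡ 4^2 = 16 ≡ 16 (mod 437)
10^64 ≡ 16^2 = 256 ≡ 256 (mod 437)
10^128 ≡ 256^2 = 65536 ≡ 423 (mod 437)
10^256 ≡ 423^2 = 178929 ≡ 196 (mod 437)
436 = 256 + 128 + 32 + 16 + 4 in binary powers of 2.
So 10^436 ≡ 196 · 423 · 16 · 4 · 386 ≡ 101 (mod 437).
Since 101 ≠ 1, base 10 is a Fermat witness: 437 is composite.

101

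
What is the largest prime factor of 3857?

29

3857 = 7 · 551
551 = 19 · 29
29 is prime.
So 3857 = 7 · 19 · 29; the largest prime factor is 29.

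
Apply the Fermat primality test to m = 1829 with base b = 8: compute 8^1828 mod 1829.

8^1 ≡ 8 (mod 1829)
8^2 ≡ 8^2 = 64 ≡ 64 (mod 1829)
8^4 ≡ 64^2 = 4096 ≡ 438 (mod 1829)
8^8 ≡ 438^2 = 191844 ≡ 1628 (mod 1829)
8^16 ≡ 1628^2 = 2650384 ≡ 163 (mod 1829)
8^32 ≡ 163^2 = 26569 ≡ 963 (mod 1829)
8^64 ≡ 963^2 = 927369 ≡ 66 (mod 1829)
8^128 ≡ 66^2 = 4356 ≡ 698 (mod 1829)
8^256 ≡ 698^2 = 487204 ≡ 690 (mod 1829)
8^512 ≡ 690^2 = 476100 ≡ 560 (mod 1829)
8^1024 ≡ 560^2 = 313600 ≡ 841 (mod 1829)
1828 = 1024 + 512 + 256 + 32 + 4 in binary powers of 2.
So 8^1828 ≡ 841 · 560 · 690 · 963 · 438 ≡ 1349 (mod 1829).
Since 1349 ≠ 1, base 8 is a Fermat witness: 1829 is composite.

1349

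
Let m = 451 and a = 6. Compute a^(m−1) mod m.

155

6^1 ≡ 6 (mod 451)
6^2 ≡ 6^2 = 36 ≡ 36 (mod 451)
6^4 ≡ 36^2 = 1296 ≡ 394 (mod 451)
6^8 ≡ 394^2 = 155236 ≡ 92 (mod 451)
6^16 ≡ 92^2 = 8464 ≡ 346 (mod 451)
6^32 ≡ 346^2 = 119716 ≡ 201 (mod 451)
6^64 ≡ 201^2 = 40401 ≡ 262 (mod 451)
6^128 ≡ 262^2 = 68644 ≡ 92 (mod 451)
6^256 ≡ 92^2 = 8464 ≡ 346 (mod 451)
450 = 256 + 128 + 64 + 2 in binary powers of 2.
So 6^450 ≡ 346 · 92 · 262 · 36 ≡ 155 (mod 451).
Since 155 ≠ 1, base 6 is a Fermat witness: 451 is composite.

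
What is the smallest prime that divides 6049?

6049 is odd.
Digit sum 19, not divisible by 3.
Ends in 9: not divisible by 5.
7: 6049 = 7·864 + 1
11: 6049 = 11·549 + 10
13: 6049 = 13·465 + 4
17: 6049 = 17·355 + 14
19: 6049 = 19·318 + 7
23: 6049 = 23·263

23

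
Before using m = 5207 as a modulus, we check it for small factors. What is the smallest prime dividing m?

5207 is odd.
Digit sum 14, not divisible by 3.
Ends in 7: not divisible by 5.
7: 5207 = 7·743 + 6
11: 5207 = 11·473 + 4
13: 5207 = 13·400 + 7
17: 5207 = 17·306 + 5
19: 5207 = 19·274 + 1
23: 5207 = 23·226 + 9
29: 5207 = 29·179 + 16
31: 5207 = 31·167 + 30
37: 5207 = 37·140 + 27
41: 5207 = 41·127

41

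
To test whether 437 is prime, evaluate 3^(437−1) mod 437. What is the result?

3^1 ≡ 3 (mod 437)
3^2 ≡ 3^2 = 9 ≡ 9 (mod 437)
3^4 ≡ 9^2 = 81 ≡ 81 (mod 437)
3^8 ≡ 81^2 = 6561 ≡ 6 (mod 437)
3^16 ≡ 6^2 = 36 ≡ 36 (mod 437)
3^32 ≡ 36^2 = 1296 ≡ 422 (mod 437)
3^64 ≡ 422^2 = 178084 ≡ 225 (mod 437)
3^128 ≡ 225^2 = 50625 ≡ 370 (mod 437)
3^256 ≡ 370^2 = 136900 ≡ 119 (mod 437)
436 = 256 + 128 + 32 + 16 + 4 in binary powers of 2.
So 3^436 ≡ 119 · 370 · 422 · 36 · 81 ≡ 347 (mod 437).
Since 347 ≠ 1, base 3 is a Fermat witness: 437 is composite.

347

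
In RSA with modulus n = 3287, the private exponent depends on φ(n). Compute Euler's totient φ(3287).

3096

Factor: 3287 = 19 · 173.
φ(3287) = (19−1) · (173−1) = 18 · 172 = 3096.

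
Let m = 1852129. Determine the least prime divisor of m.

47

1852129 is odd.
Digit sum 28, not divisible by 3.
Ends in 9: not divisible by 5.
7: 1852129 = 7·264589 + 6
11: 1852129 = 11·168375 + 4
13: 1852129 = 13·142471 + 6
17: 1852129 = 17·108948 + 13
19: 1852129 = 19·97480 + 9
23: 1852129 = 23·80527 + 8
29: 1852129 = 29·63866 + 15
31: 1852129 = 31·59746 + 3
37: 1852129 = 37·50057 + 20
41: 1852129 = 41·45173 + 36
43: 1852129 = 43·43072 + 33
47: 1852129 = 47·39407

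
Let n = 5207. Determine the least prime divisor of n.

41

5207 is odd.
Digit sum 14, not divisible by 3.
Ends in 7: not divisible by 5.
7: 5207 = 7·743 + 6
11: 5207 = 11·473 + 4
13: 5207 = 13·400 + 7
17: 5207 = 17·306 + 5
19: 5207 = 19·274 + 1
23: 5207 = 23·226 + 9
29: 5207 = 29·179 + 16
31: 5207 = 31·167 + 30
37: 5207 = 37·140 + 27
41: 5207 = 41·127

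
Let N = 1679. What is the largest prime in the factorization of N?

1679 = 23 · 73
73 is prime.
So 1679 = 23 · 73; the largest prime factor is 73.

73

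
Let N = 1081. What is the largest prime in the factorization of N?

47

1081 = 23 · 47
47 is prime.
So 1081 = 23 · 47; the largest prime factor is 47.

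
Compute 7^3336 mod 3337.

7^1 ≡ 7 (mod 3337)
7^2 ≡ 7^2 = 49 ≡ 49 (mod 3337)
7^4 ≡ 49^2 = 2401 ≡ 2401 (mod 3337)
7^8 ≡ 2401^2 = 5764801 ≡ 1802 (mod 3337)
7^16 ≡ 1802^2 = 3247204 ≡ 303 (mod 3337)
7^32 ≡ 303^2 = 91809 ≡ 1710 (mod 3337)
7^64 ≡ 1710^2 = 2924100 ≡ 888 (mod 3337)
7^128 ≡ 888^2 = 788544 ≡ 1012 (mod 3337)
7^256 ≡ 1012^2 = 1024144 ≡ 3022 (mod 3337)
7^512 ≡ 3022^2 = 9132484 ≡ 2452 (mod 3337)
7^1024 ≡ 2452^2 = 6012304 ≡ 2367 (mod 3337)
7^2048 ≡ 2367^2 = 5602689 ≡ 3203 (mod 3337)
3336 = 2048 + 1024 + 256 + 8 in binary powers of 2.
So 7^3336 ≡ 3203 · 2367 · 3022 · 1802 ≡ 2028 (mod 3337).
Since 2028 ≠ 1, base 7 is a Fermat witness: 3337 is composite.

2028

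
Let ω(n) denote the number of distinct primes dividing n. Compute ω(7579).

3

7579 = 11 · 689
689 = 13 · 53
7579 = 11 · 13 · 53, which has 3 distinct prime factors.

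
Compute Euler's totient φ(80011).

73920

Factor: 80011 = 29 · 31 · 89.
φ(80011) = (29−1) · (31−1) · (89−1) = 28 · 30 · 88 = 73920.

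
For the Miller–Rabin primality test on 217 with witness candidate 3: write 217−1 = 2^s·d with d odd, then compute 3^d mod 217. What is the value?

209

217 − 1 = 216 = 2^3 · 27, so d = 27.
3^1 ≡ 3 (mod 217)
3^2 ≡ 3^2 = 9 ≡ 9 (mod 217)
3^4 ≡ 9^2 = 81 ≡ 81 (mod 217)
3^8 ≡ 81^2 = 6561 ≡ 51 (mod 217)
3^16 ≡ 51^2 = 2601 ≡ 214 (mod 217)
27 = 16 + 8 + 2 + 1 in binary powers of 2.
So 3^27 ≡ 214 · 51 · 9 · 3 ≡ 209 (mod 217).
Squaring chain: 209 → 64 → 190; never reaches −1, so base 3 is a Miller–Rabin witness that 217 is composite.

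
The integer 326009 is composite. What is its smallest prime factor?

326009 is odd.
Digit sum 20, not divisible by 3.
Ends in 9: not divisible by 5.
7: 326009 = 7·46572 + 5
11: 326009 = 11·29637 + 2
13: 326009 = 13·25077 + 8
17: 326009 = 17·19177

17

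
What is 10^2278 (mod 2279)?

152

10^1 ≡ 10 (mod 2279)
10^2 ≡ 10^2 = 100 ≡ 100 (mod 2279)
10^4 ≡ 100^2 = 10000 ≡ 884 (mod 2279)
10^8 ≡ 884^2 = 781456 ≡ 2038 (mod 2279)
10^16 ≡ 2038^2 = 4153444 ≡ 1106 (mod 2279)
10^32 ≡ 1106^2 = 1223236 ≡ 1692 (mod 2279)
10^64 ≡ 1692^2 = 2862864 ≡ 440 (mod 2279)
10^128 ≡ 440^2 = 193600 ≡ 2164 (mod 2279)
10^256 ≡ 2164^2 = 4682896 ≡ 1830 (mod 2279)
10^512 ≡ 1830^2 = 3348900 ≡ 1049 (mod 2279)
10^1024 ≡ 1049^2 = 1100401 ≡ 1923 (mod 2279)
10^2048 ≡ 1923^2 = 3697929 ≡ 1391 (mod 2279)
2278 = 2048 + 128 + 64 + 32 + 4 + 2 in binary powers of 2.
So 10^2278 ≡ 1391 · 2164 · 440 · 1692 · 884 · 100 ≡ 152 (mod 2279).
Since 152 ≠ 1, base 10 is a Fermat witness: 2279 is composite.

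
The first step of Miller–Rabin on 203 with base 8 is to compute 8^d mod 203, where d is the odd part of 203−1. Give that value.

203 − 1 = 202 = 2^1 · 101, so d = 101.
8^1 ≡ 8 (mod 203)
8^2 ≡ 8^2 = 64 ≡ 64 (mod 203)
8^4 ≡ 64^2 = 4096 ≡ 36 (mod 203)
8^8 ≡ 36^2 = 1296 ≡ 78 (mod 203)
8^16 ≡ 78^2 = 6084 ≡ 197 (mod 203)
8^32 ≡ 197^2 = 38809 ≡ 36 (mod 203)
8^64 ≡ 36^2 = 1296 ≡ 78 (mod 203)
101 = 64 + 32 + 4 + 1 in binary powers of 2.
So 8^101 ≡ 78 · 36 · 36 · 8 ≡ 155 (mod 203).
Squaring chain: 155; never reaches −1, so base 8 is a Miller–Rabin witness that 203 is composite.

155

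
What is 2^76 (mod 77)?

2^1 ≡ 2 (mod 77)
2^2 ≡ 2^2 = 4 ≡ 4 (mod 77)
2^4 ≡ 4^2 = 16 ≡ 16 (mod 77)
2^8 ≡ 16^2 = 256 ≡ 25 (mod 77)
2^16 ≡ 25^2 = 625 ≡ 9 (mod 77)
2^32 ≡ 9^2 = 81 ≡ 4 (mod 77)
2^64 ≡ 4^2 = 16 ≡ 16 (mod 77)
76 = 64 + 8 + 4 in binary powers of 2.
So 2^76 ≡ 16 · 25 · 16 ≡ 9 (mod 77).
Since 9 ≠ 1, base 2 is a Fermat witness: 77 is composite.

9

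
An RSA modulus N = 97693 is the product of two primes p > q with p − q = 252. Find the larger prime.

Since p = q + 252, we have 97693 = q(q + 252), so q² + 252q − 97693 = 0.
Discriminant: 252² + 4·97693 = 63504 + 390772 = 454276; √454276 = 674.
q = (−252 + 674)/2 = 211, and p = q + 252 = 463.
Check: 211 · 463 = 97693.

463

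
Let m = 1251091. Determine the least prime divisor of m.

67

1251091 is odd.
Digit sum 19, not divisible by 3.
Ends in 1: not divisible by 5.
7: 1251091 = 7·178727 + 2
11: 1251091 = 11·113735 + 6
13: 1251091 = 13·96237 + 10
17: 1251091 = 17·73593 + 10
19: 1251091 = 19·65846 + 17
23: 1251091 = 23·54395 + 6
29: 1251091 = 29·43141 + 2
31: 1251091 = 31·40357 + 24
37: 1251091 = 37·33813 + 10
41: 1251091 = 41·30514 + 17
43: 1251091 = 43·29095 + 6
47: 1251091 = 47·26618 + 45
53: 1251091 = 53·23605 + 26
59: 1251091 = 59·21204 + 55
61: 1251091 = 61·20509 + 42
67: 1251091 = 67·18673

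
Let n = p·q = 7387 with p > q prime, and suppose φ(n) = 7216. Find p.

89

φ(n) = (p−1)(q−1) = n − (p+q) + 1, so p + q = 7387 − 7216 + 1 = 172.
p and q are the roots of t² − 172t + 7387 = 0.
Discriminant: 172² − 4·7387 = 29584 − 29548 = 36; √36 = 6.
q = (172 − 6)/2 = 83, p = (172 + 6)/2 = 89.
Check: 83 · 89 = 7387.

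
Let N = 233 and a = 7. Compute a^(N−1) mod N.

7^1 ≡ 7 (mod 233)
7^2 ≡ 7^2 = 49 ≡ 49 (mod 233)
7^4 ≡ 49^2 = 2401 ≡ 71 (mod 233)
7^8 ≡ 71^2 = 5041 ≡ 148 (mod 233)
7^16 ≡ 148^2 = 21904 ≡ 2 (mod 233)
7^32 ≡ 2^2 = 4 ≡ 4 (mod 233)
7^64 ≡ 4^2 = 16 ≡ 16 (mod 233)
7^128 ≡ 16^2 = 256 ≡ 23 (mod 233)
232 = 128 + 64 + 32 + 8 in binary powers of 2.
So 7^232 ≡ 23 · 16 · 4 · 148 ≡ 1 (mod 233).
Since the result is 1, base 7 gives no evidence that 233 is composite.

1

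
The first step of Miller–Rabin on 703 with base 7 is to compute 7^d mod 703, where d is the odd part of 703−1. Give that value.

703 − 1 = 702 = 2^1 · 351, so d = 351.
7^1 ≡ 7 (mod 703)
7^2 ≡ 7^2 = 49 ≡ 49 (mod 703)
7^4 ≡ 49^2 = 2401 ≡ 292 (mod 703)
7^8 ≡ 292^2 = 85264 ≡ 201 (mod 703)
7^16 ≡ 201^2 = 40401 ≡ 330 (mod 703)
7^32 ≡ 330^2 = 108900 ≡ 638 (mod 703)
7^64 ≡ 638^2 = 407044 ≡ 7 (mod 703)
7^128 ≡ 7^2 = 49 ≡ 49 (mod 703)
7^256 ≡ 49^2 = 2401 ≡ 292 (mod 703)
351 = 256 + 64 + 16 + 8 + 4 + 2 + 1 in binary powers of 2.
So 7^351 ≡ 292 · 7 · 330 · 201 · 292 · 49 · 7 ≡ 1 (mod 703).
Since 7^d ≡ 1 (mod 703), base 7 does not prove 703 composite.

1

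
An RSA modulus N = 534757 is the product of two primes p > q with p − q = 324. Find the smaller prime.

Since p = q + 324, we have 534757 = q(q + 324), so q² + 324q − 534757 = 0.
Discriminant: 324² + 4·534757 = 104976 + 2139028 = 2244004; √2244004 = 1498.
q = (−324 + 1498)/2 = 587, and p = q + 324 = 911.
Check: 587 · 911 = 534757.

587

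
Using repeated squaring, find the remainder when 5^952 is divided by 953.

1

5^1 ≡ 5 (mod 953)
5^2 ≡ 5^2 = 25 ≡ 25 (mod 953)
5^4 ≡ 25^2 = 625 ≡ 625 (mod 953)
5^8 ≡ 625^2 = 390625 ≡ 848 (mod 953)
5^16 ≡ 848^2 = 719104 ≡ 542 (mod 953)
5^32 ≡ 542^2 = 293764 ≡ 240 (mod 953)
5^64 ≡ 240^2 = 57600 ≡ 420 (mod 953)
5^128 ≡ 420^2 = 176400 ≡ 95 (mod 953)
5^256 ≡ 95^2 = 9025 ≡ 448 (mod 953)
5^512 ≡ 448^2 = 200704 ≡ 574 (mod 953)
952 = 512 + 256 + 128 + 32 + 16 + 8 in binary powers of 2.
So 5^952 ≡ 574 · 448 · 95 · 240 · 542 · 848 ≡ 1 (mod 953).
Since the result is 1, base 5 gives no evidence that 953 is composite.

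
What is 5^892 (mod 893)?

613

5^1 ≡ 5 (mod 893)
5^2 ≡ 5^2 = 25 ≡ 25 (mod 893)
5^4 ≡ 25^2 = 625 ≡ 625 (mod 893)
5^8 ≡ 625^2 = 390625 ≡ 384 (mod 893)
5^16 ≡ 384^2 = 147456 ≡ 111 (mod 893)
5^32 ≡ 111^2 = 12321 ≡ 712 (mod 893)
5^64 ≡ 712^2 = 506944 ≡ 613 (mod 893)
5^128 ≡ 613^2 = 375769 ≡ 709 (mod 893)
5^256 ≡ 709^2 = 502681 ≡ 815 (mod 893)
5^512 ≡ 815^2 = 664225 ≡ 726 (mod 893)
892 = 512 + 256 + 64 + 32 + 16 + 8 + 4 in binary powers of 2.
So 5^892 ≡ 726 · 815 · 613 · 712 · 111 · 384 · 625 ≡ 613 (mod 893).
Since 613 ≠ 1, base 5 is a Fermat witness: 893 is composite.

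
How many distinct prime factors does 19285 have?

4

19285 = 5 · 3857
3857 = 7 · 551
551 = 19 · 29
19285 = 5 · 7 · 19 · 29, which has 4 distinct prime factors.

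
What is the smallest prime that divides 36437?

83

36437 is odd.
Digit sum 23, not divisible by 3.
Ends in 7: not divisible by 5.
7: 36437 = 7·5205 + 2
11: 36437 = 11·3312 + 5
13: 36437 = 13·2802 + 11
17: 36437 = 17·2143 + 6
19: 36437 = 19·1917 + 14
23: 36437 = 23·1584 + 5
29: 36437 = 29·1256 + 13
31: 36437 = 31·1175 + 12
37: 36437 = 37·984 + 29
41: 36437 = 41·888 + 29
43: 36437 = 43·847 + 16
47: 36437 = 47·775 + 12
53: 36437 = 53·687 + 26
59: 36437 = 59·617 + 34
61: 36437 = 61·597 + 20
67: 36437 = 67·543 + 56
71: 36437 = 71·513 + 14
73: 36437 = 73·499 + 10
79: 36437 = 79·461 + 18
83: 36437 = 83·439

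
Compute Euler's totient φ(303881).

287280

Factor: 303881 = 37 · 43 · 191.
φ(303881) = (37−1) · (43−1) · (191−1) = 36 · 42 · 190 = 287280.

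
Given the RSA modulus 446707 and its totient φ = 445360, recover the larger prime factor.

φ(n) = (p−1)(q−1) = n − (p+q) + 1, so p + q = 446707 − 445360 + 1 = 1348.
p and q are the roots of t² − 1348t + 446707 = 0.
Discriminant: 1348² − 4·446707 = 1817104 − 1786828 = 30276; √30276 = 174.
q = (1348 − 174)/2 = 587, p = (1348 + 174)/2 = 761.
Check: 587 · 761 = 446707.

761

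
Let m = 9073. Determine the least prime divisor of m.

43

9073 is odd.
Digit sum 19, not divisible by 3.
Ends in 3: not divisible by 5.
7: 9073 = 7·1296 + 1
11: 9073 = 11·824 + 9
13: 9073 = 13·697 + 12
17: 9073 = 17·533 + 12
19: 9073 = 19·477 + 10
23: 9073 = 23·394 + 11
29: 9073 = 29·312 + 25
31: 9073 = 31·292 + 21
37: 9073 = 37·245 + 8
41: 9073 = 41·221 + 12
43: 9073 = 43·211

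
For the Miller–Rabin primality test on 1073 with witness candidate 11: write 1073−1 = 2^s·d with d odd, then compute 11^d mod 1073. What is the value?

677

1073 − 1 = 1072 = 2^4 · 67, so d = 67.
11^1 ≡ 11 (mod 1073)
11^2 ≡ 11^2 = 121 ≡ 121 (mod 1073)
11^4 ≡ 121^2 = 14641 ≡ 692 (mod 1073)
11^8 ≡ 692^2 = 478864 ≡ 306 (mod 1073)
11^16 ≡ 306^2 = 93636 ≡ 285 (mod 1073)
11^32 ≡ 285^2 = 81225 ≡ 750 (mod 1073)
11^64 ≡ 750^2 = 562500 ≡ 248 (mod 1073)
67 = 64 + 2 + 1 in binary powers of 2.
So 11^67 ≡ 248 · 121 · 11 ≡ 677 (mod 1073).
Squaring chain: 677 → 158 → 285 → 750; never reaches −1, so base 11 is a Miller–Rabin witness that 1073 is composite.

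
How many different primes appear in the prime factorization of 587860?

6

587860 = 2^2 · 146965
146965 = 5 · 29393
29393 = 7 · 4199
4199 = 13 · 323
323 = 17 · 19
587860 = 2^2 · 5 · 7 · 13 · 17 · 19, which has 6 distinct prime factors.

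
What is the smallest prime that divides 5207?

41

5207 is odd.
Digit sum 14, not divisible by 3.
Ends in 7: not divisible by 5.
7: 5207 = 7·743 + 6
11: 5207 = 11·473 + 4
13: 5207 = 13·400 + 7
17: 5207 = 17·306 + 5
19: 5207 = 19·274 + 1
23: 5207 = 23·226 + 9
29: 5207 = 29·179 + 16
31: 5207 = 31·167 + 30
37: 5207 = 37·140 + 27
41: 5207 = 41·127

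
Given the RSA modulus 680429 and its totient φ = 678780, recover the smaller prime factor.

811

φ(n) = (p−1)(q−1) = n − (p+q) + 1, so p + q = 680429 − 678780 + 1 = 1650.
p and q are the roots of t² − 1650t + 680429 = 0.
Discriminant: 1650² − 4·680429 = 2722500 − 2721716 = 784; √784 = 28.
q = (1650 − 28)/2 = 811, p = (1650 + 28)/2 = 839.
Check: 811 · 839 = 680429.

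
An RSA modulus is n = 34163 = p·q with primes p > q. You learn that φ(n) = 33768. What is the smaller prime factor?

127

φ(n) = (p−1)(q−1) = n − (p+q) + 1, so p + q = 34163 − 33768 + 1 = 396.
p and q are the roots of t² − 396t + 34163 = 0.
Discriminant: 396² − 4·34163 = 156816 − 136652 = 20164; √20164 = 142.
q = (396 − 142)/2 = 127, p = (396 + 142)/2 = 269.
Check: 127 · 269 = 34163.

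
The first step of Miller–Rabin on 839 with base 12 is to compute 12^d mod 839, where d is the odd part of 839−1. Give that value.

839 − 1 = 838 = 2^1 · 419, so d = 419.
12^1 ≡ 12 (mod 839)
12^2 ≡ 12^2 = 144 ≡ 144 (mod 839)
12^4 ≡ 144^2 = 20736 ≡ 600 (mod 839)
12^8 ≡ 600^2 = 360000 ≡ 69 (mod 839)
12^16 ≡ 69^2 = 4761 ≡ 566 (mod 839)
12^32 ≡ 566^2 = 320356 ≡ 697 (mod 839)
12^64 ≡ 697^2 = 485809 ≡ 28 (mod 839)
12^128 ≡ 28^2 = 784 ≡ 784 (mod 839)
12^256 ≡ 784^2 = 614656 ≡ 508 (mod 839)
419 = 256 + 128 + 32 + 2 + 1 in binary powers of 2.
So 12^419 ≡ 508 · 784 · 697 · 144 · 12 ≡ 1 (mod 839).
Since 12^d ≡ 1 (mod 839), base 12 does not prove 839 composite.

1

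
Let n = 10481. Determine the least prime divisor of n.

10481 is odd.
Digit sum 14, not divisible by 3.
Ends in 1: not divisible by 5.
7: 10481 = 7·1497 + 2
11: 10481 = 11·952 + 9
13: 10481 = 13·806 + 3
17: 10481 = 17·616 + 9
19: 10481 = 19·551 + 12
23: 10481 = 23·455 + 16
29: 10481 = 29·361 + 12
31: 10481 = 31·338 + 3
37: 10481 = 37·283 + 10
41: 10481 = 41·255 + 26
43: 10481 = 43·243 + 32
47: 10481 = 47·223

47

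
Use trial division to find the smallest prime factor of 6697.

37

6697 is odd.
Digit sum 28, not divisible by 3.
Ends in 7: not divisible by 5.
7: 6697 = 7·956 + 5
11: 6697 = 11·608 + 9
13: 6697 = 13·515 + 2
17: 6697 = 17·393 + 16
19: 6697 = 19·352 + 9
23: 6697 = 23·291 + 4
29: 6697 = 29·230 + 27
31: 6697 = 31·216 + 1
37: 6697 = 37·181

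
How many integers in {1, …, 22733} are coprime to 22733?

Factor: 22733 = 127 · 179.
φ(22733) = (127−1) · (179−1) = 126 · 178 = 22428.

22428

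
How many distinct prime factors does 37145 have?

4

37145 = 5 · 7429
7429 = 17 · 437
437 = 19 · 23
37145 = 5 · 17 · 19 · 23, which has 4 distinct prime factors.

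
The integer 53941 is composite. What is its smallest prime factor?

17

53941 is odd.
Digit sum 22, not divisible by 3.
Ends in 1: not divisible by 5.
7: 53941 = 7·7705 + 6
11: 53941 = 11·4903 + 8
13: 53941 = 13·4149 + 4
17: 53941 = 17·3173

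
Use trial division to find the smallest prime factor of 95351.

95351 is odd.
Digit sum 23, not divisible by 3.
Ends in 1: not divisible by 5.
7: 95351 = 7·13621 + 4
11: 95351 = 11·8668 + 3
13: 95351 = 13·7334 + 9
17: 95351 = 17·5608 + 15
19: 95351 = 19·5018 + 9
23: 95351 = 23·4145 + 16
29: 95351 = 29·3287 + 28
31: 95351 = 31·3075 + 26
37: 95351 = 37·2577 + 2
41: 95351 = 41·2325 + 26
43: 95351 = 43·2217 + 20
47: 95351 = 47·2028 + 35
53: 95351 = 53·1799 + 4
59: 95351 = 59·1616 + 7
61: 95351 = 61·1563 + 8
67: 95351 = 67·1423 + 10
71: 95351 = 71·1342 + 69
73: 95351 = 73·1306 + 13
79: 95351 = 79·1206 + 77
83: 95351 = 83·1148 + 67
89: 95351 = 89·1071 + 32
97: 95351 = 97·983

97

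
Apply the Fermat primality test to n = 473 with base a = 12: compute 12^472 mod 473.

210

12^1 ≡ 12 (mod 473)
12^2 ≡ 12^2 = 144 ≡ 144 (mod 473)
12^4 ≡ 144^2 = 20736 ≡ 397 (mod 473)
12^8 ≡ 397^2 = 157609 ≡ 100 (mod 473)
12^16 ≡ 100^2 = 10000 ≡ 67 (mod 473)
12^32 ≡ 67^2 = 4489 ≡ 232 (mod 473)
12^64 ≡ 232^2 = 53824 ≡ 375 (mod 473)
12^128 ≡ 375^2 = 140625 ≡ 144 (mod 473)
12^256 ≡ 144^2 = 20736 ≡ 397 (mod 473)
472 = 256 + 128 + 64 + 16 + 8 in binary powers of 2.
So 12^472 ≡ 397 · 144 · 375 · 67 · 100 ≡ 210 (mod 473).
Since 210 ≠ 1, base 12 is a Fermat witness: 473 is composite.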